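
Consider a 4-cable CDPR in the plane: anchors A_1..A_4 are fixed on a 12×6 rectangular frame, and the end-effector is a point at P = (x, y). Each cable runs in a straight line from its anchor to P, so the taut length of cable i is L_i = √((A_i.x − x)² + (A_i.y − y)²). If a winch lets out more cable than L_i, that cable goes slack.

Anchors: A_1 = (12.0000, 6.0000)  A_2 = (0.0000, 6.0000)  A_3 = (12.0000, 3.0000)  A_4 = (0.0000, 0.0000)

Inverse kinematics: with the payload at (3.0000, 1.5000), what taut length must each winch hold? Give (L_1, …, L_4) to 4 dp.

L_1: Δ = A_1−P = (9.0000, 4.5000) → ‖Δ‖ = √101.2500 = 10.0623
L_2: Δ = A_2−P = (-3.0000, 4.5000) → ‖Δ‖ = √29.2500 = 5.4083
L_3: Δ = A_3−P = (9.0000, 1.5000) → ‖Δ‖ = √83.2500 = 9.1241
L_4: Δ = A_4−P = (-3.0000, -1.5000) → ‖Δ‖ = √11.2500 = 3.3541

(10.0623, 5.4083, 9.1241, 3.3541)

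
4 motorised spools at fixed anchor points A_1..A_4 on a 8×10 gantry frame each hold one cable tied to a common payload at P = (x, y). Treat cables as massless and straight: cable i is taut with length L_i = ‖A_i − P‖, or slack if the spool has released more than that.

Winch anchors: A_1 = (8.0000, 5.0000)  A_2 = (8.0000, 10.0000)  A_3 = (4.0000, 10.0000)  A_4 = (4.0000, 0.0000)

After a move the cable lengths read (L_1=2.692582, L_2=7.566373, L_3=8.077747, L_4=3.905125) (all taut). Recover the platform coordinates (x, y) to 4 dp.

expand ‖A_i−P‖²=L_i² and subtract eq 1 (q_i ≔ ‖A_i‖²−L_i²)
q_1 = 64.0000+25.0000−7.2500 = 81.7500
eq1−eq2 → [0.0000  -10.0000]·P = -25.0000
eq1−eq3 → [8.0000  -10.0000]·P = 31.0000
eq1−eq4 → [8.0000  10.0000]·P = 81.0000
2×2 solve → P = (7.0000, 2.5000)
check cable 4: ‖A_4−P‖² = 15.2500 ≈ L_4² = 15.2500 ✓

(7.0000, 2.5000)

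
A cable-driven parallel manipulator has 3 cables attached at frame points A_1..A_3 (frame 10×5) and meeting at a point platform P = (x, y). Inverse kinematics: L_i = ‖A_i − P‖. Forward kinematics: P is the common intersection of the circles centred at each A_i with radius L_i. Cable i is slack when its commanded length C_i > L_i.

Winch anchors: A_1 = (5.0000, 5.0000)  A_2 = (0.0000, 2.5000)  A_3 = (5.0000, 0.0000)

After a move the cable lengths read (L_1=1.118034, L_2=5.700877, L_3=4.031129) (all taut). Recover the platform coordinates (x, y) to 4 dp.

(5.5000, 4.0000)

circle eqns → linear via eq_j − eq_1; set c_j = A_j·A_j − L_j²
c_1 = 25.0000+25.0000−1.2500 = 48.7500
10.0000·x + 5.0000·y = c_1−c_2 = 75.0000
0.0000·x + 10.0000·y = c_1−c_3 = 40.0000
solve first two rows → x=5.5000, y=4.0000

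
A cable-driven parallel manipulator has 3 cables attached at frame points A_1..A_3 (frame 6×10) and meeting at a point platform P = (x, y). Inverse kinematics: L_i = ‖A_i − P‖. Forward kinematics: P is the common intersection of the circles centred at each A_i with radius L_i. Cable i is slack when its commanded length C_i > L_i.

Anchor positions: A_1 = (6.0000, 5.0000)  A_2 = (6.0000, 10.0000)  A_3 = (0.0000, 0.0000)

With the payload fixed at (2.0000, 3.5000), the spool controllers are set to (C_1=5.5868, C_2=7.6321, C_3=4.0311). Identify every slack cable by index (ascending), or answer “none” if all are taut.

1

i=1: geometric 4.2720 vs commanded 5.5868 ⇒ slack
i=2: geometric 7.6322 vs commanded 7.6321 ⇒ taut
i=3: geometric 4.0311 vs commanded 4.0311 ⇒ taut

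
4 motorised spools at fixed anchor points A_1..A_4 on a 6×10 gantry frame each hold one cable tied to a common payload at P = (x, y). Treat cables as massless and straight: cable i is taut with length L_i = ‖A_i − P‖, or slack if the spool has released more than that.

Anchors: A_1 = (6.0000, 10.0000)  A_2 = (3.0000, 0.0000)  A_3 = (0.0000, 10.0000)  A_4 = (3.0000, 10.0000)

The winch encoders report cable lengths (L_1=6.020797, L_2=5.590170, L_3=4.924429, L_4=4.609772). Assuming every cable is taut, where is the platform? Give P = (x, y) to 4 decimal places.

expand ‖A_i−P‖²=L_i² and subtract eq 1 (q_i ≔ ‖A_i‖²−L_i²)
q_1 = 36.0000+100.0000−36.2500 = 99.7500
eq1−eq2 → [6.0000  20.0000]·P = 122.0000
eq1−eq3 → [12.0000  0.0000]·P = 24.0000
eq1−eq4 → [6.0000  0.0000]·P = 12.0000
2×2 solve → P = (2.0000, 5.5000)
check cable 4: ‖A_4−P‖² = 21.2500 ≈ L_4² = 21.2500 ✓

(2.0000, 5.5000)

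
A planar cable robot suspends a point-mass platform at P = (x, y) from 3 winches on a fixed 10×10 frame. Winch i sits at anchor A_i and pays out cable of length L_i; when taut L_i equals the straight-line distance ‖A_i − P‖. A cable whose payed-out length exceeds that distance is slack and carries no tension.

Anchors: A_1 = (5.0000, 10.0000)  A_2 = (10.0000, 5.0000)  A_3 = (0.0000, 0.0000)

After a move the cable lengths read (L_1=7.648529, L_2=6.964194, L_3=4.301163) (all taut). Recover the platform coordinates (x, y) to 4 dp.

expand ‖A_i−P‖²=L_i² and subtract eq 1 (q_i ≔ ‖A_i‖²−L_i²)
q_1 = 25.0000+100.0000−58.5000 = 66.5000
eq1−eq2 → [-10.0000  10.0000]·P = -10.0000
eq1−eq3 → [10.0000  20.0000]·P = 85.0000
2×2 solve → P = (3.5000, 2.5000)

(3.5000, 2.5000)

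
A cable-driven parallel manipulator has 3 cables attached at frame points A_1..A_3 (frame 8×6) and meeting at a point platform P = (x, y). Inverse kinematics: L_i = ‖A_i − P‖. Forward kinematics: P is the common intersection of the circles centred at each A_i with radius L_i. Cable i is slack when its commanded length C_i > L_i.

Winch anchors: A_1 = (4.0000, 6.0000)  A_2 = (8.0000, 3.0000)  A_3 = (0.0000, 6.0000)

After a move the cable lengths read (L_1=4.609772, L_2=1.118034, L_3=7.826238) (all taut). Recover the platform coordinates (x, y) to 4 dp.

(7.0000, 2.5000)

circle eqns → linear via eq_j − eq_1; set q_j = A_j·A_j − L_j²
q_1 = 16.0000+36.0000−21.2500 = 30.7500
-8.0000·x + 6.0000·y = q_1−q_2 = -41.0000
8.0000·x + 0.0000·y = q_1−q_3 = 56.0000
solve first two rows → x=7.0000, y=2.5000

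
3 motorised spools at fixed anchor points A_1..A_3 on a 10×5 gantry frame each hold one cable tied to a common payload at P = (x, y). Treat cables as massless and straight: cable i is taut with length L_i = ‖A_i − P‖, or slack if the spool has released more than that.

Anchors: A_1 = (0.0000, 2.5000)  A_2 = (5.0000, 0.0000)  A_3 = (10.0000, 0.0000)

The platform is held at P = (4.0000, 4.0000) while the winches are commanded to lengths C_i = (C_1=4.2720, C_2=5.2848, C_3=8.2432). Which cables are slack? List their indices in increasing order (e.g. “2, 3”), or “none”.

2, 3

cable 1: L_1 = ‖A_1−P‖ = 4.2720;  C_1 = 4.2720 → taut
cable 2: L_2 = ‖A_2−P‖ = 4.1231;  C_2 = 5.2848 → slack
cable 3: L_3 = ‖A_3−P‖ = 7.2111;  C_3 = 8.2432 → slack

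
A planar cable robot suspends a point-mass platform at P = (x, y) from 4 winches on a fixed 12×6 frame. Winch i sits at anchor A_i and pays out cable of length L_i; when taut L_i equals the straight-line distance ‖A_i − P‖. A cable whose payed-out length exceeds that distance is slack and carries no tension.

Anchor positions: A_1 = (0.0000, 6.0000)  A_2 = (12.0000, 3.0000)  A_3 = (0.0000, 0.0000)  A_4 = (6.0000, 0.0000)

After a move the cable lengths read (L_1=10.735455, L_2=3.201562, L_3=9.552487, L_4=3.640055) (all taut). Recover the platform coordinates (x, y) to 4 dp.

expand ‖A_i−P‖²=L_i² and subtract eq 1 (k_i ≔ ‖A_i‖²−L_i²)
k_1 = 0.0000+36.0000−115.2500 = -79.2500
eq1−eq2 → [-24.0000  6.0000]·P = -222.0000
eq1−eq3 → [0.0000  12.0000]·P = 12.0000
eq1−eq4 → [-12.0000  12.0000]·P = -102.0000
2×2 solve → P = (9.5000, 1.0000)
check cable 4: ‖A_4−P‖² = 13.2500 ≈ L_4² = 13.2500 ✓

(9.5000, 1.0000)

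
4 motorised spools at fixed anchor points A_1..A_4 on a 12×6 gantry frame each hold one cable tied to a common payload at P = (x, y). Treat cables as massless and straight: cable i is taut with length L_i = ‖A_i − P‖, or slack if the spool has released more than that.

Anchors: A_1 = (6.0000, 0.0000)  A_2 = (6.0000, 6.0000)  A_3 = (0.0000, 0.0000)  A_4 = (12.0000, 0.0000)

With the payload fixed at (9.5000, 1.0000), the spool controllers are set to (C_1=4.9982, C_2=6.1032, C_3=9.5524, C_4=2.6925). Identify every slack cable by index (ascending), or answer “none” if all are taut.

cable 1: L_1 = ‖A_1−P‖ = 3.6401;  C_1 = 4.9982 → slack
cable 2: L_2 = ‖A_2−P‖ = 6.1033;  C_2 = 6.1032 → taut
cable 3: L_3 = ‖A_3−P‖ = 9.5525;  C_3 = 9.5524 → taut
cable 4: L_4 = ‖A_4−P‖ = 2.6926;  C_4 = 2.6925 → taut

1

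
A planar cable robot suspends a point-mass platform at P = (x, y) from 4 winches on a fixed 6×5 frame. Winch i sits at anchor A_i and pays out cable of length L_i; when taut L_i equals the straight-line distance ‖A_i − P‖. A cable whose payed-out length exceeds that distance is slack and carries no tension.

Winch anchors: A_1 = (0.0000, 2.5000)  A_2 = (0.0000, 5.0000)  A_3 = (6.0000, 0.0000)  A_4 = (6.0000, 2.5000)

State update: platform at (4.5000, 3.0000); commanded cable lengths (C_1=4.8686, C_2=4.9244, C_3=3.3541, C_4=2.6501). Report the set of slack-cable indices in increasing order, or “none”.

1, 4

cable 1: √((-4.5000)²+(-0.5000)²)=4.5277, C_1=4.8686: slack
cable 2: √((-4.5000)²+(2.0000)²)=4.9244, C_2=4.9244: taut
cable 3: √((1.5000)²+(-3.0000)²)=3.3541, C_3=3.3541: taut
cable 4: √((1.5000)²+(-0.5000)²)=1.5811, C_4=2.6501: slack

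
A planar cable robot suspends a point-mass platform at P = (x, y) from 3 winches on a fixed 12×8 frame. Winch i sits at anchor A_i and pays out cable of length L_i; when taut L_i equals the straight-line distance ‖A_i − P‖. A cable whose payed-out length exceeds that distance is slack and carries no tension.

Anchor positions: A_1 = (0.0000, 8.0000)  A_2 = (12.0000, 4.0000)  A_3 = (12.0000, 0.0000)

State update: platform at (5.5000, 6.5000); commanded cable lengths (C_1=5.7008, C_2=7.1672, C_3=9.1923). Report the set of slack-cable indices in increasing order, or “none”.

2

i=1: geometric 5.7009 vs commanded 5.7008 ⇒ taut
i=2: geometric 6.9642 vs commanded 7.1672 ⇒ slack
i=3: geometric 9.1924 vs commanded 9.1923 ⇒ taut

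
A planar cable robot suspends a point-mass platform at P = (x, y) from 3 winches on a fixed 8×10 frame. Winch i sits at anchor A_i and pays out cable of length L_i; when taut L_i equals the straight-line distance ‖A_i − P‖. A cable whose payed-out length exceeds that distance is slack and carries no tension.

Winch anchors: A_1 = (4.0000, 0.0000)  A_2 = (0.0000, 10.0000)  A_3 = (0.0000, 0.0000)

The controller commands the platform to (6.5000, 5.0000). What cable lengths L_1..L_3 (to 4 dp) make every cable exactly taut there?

(5.5902, 8.2006, 8.2006)

L_1: Δ = A_1−P = (-2.5000, -5.0000) → ‖Δ‖ = √31.2500 = 5.5902
L_2: Δ = A_2−P = (-6.5000, 5.0000) → ‖Δ‖ = √67.2500 = 8.2006
L_3: Δ = A_3−P = (-6.5000, -5.0000) → ‖Δ‖ = √67.2500 = 8.2006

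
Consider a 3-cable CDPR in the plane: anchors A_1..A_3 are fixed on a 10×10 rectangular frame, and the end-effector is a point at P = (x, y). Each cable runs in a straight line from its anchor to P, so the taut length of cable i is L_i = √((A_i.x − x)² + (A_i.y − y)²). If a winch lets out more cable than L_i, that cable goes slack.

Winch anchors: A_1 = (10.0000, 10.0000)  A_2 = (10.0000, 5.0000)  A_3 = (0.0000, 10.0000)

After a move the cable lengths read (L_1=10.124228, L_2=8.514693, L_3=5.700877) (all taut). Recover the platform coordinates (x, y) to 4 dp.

expand ‖A_i−P‖²=L_i² and subtract eq 1 (c_i ≔ ‖A_i‖²−L_i²)
c_1 = 100.0000+100.0000−102.5000 = 97.5000
eq1−eq2 → [0.0000  10.0000]·P = 45.0000
eq1−eq3 → [20.0000  0.0000]·P = 30.0000
2×2 solve → P = (1.5000, 4.5000)

(1.5000, 4.5000)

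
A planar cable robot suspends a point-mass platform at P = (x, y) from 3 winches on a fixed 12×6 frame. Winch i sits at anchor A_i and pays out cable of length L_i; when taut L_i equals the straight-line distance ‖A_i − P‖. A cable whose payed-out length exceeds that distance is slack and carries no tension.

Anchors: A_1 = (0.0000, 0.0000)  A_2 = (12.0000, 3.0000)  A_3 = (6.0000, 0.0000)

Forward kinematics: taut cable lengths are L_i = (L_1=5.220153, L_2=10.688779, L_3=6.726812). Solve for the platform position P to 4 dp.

(1.5000, 5.0000)

expand ‖A_i−P‖²=L_i² and subtract eq 1 (k_i ≔ ‖A_i‖²−L_i²)
k_1 = 0.0000+0.0000−27.2500 = -27.2500
eq1−eq2 → [-24.0000  -6.0000]·P = -66.0000
eq1−eq3 → [-12.0000  0.0000]·P = -18.0000
2×2 solve → P = (1.5000, 5.0000)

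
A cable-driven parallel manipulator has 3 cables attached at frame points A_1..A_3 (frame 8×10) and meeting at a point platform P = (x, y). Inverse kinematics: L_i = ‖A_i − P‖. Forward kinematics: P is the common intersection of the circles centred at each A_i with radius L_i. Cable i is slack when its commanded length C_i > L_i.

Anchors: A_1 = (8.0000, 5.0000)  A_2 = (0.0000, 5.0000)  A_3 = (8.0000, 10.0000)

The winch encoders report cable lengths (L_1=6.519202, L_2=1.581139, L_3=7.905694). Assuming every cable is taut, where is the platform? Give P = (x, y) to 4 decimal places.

expand ‖A_i−P‖²=L_i² and subtract eq 1 (q_i ≔ ‖A_i‖²−L_i²)
q_1 = 64.0000+25.0000−42.5000 = 46.5000
eq1−eq2 → [16.0000  0.0000]·P = 24.0000
eq1−eq3 → [0.0000  -10.0000]·P = -55.0000
2×2 solve → P = (1.5000, 5.5000)

(1.5000, 5.5000)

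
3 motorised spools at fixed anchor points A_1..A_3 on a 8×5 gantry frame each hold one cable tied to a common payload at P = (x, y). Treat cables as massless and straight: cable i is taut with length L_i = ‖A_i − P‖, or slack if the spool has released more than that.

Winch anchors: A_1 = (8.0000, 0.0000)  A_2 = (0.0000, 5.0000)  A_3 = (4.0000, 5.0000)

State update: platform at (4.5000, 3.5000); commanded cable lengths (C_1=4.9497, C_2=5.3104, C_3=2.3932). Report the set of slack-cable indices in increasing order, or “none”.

2, 3

i=1: geometric 4.9497 vs commanded 4.9497 ⇒ taut
i=2: geometric 4.7434 vs commanded 5.3104 ⇒ slack
i=3: geometric 1.5811 vs commanded 2.3932 ⇒ slack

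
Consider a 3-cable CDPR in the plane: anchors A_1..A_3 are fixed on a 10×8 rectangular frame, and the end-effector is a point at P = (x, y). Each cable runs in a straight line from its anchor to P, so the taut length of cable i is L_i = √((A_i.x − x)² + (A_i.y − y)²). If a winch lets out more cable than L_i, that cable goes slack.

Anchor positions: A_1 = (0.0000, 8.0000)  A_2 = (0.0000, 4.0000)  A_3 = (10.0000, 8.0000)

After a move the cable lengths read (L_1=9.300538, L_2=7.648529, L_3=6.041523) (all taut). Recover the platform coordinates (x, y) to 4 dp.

(7.5000, 2.5000)

circle eqns → linear via eq_j − eq_1; set k_j = A_j·A_j − L_j²
k_1 = 0.0000+64.0000−86.5000 = -22.5000
0.0000·x + 8.0000·y = k_1−k_2 = 20.0000
-20.0000·x + 0.0000·y = k_1−k_3 = -150.0000
solve first two rows → x=7.5000, y=2.5000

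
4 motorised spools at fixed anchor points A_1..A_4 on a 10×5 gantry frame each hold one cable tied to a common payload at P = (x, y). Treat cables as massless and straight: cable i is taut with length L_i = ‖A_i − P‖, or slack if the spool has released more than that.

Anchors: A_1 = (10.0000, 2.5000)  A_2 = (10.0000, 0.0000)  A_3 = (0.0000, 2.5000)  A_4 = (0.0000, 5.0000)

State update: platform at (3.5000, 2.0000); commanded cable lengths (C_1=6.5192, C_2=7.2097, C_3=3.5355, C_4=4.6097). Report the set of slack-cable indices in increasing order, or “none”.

i=1: geometric 6.5192 vs commanded 6.5192 ⇒ taut
i=2: geometric 6.8007 vs commanded 7.2097 ⇒ slack
i=3: geometric 3.5355 vs commanded 3.5355 ⇒ taut
i=4: geometric 4.6098 vs commanded 4.6097 ⇒ taut

2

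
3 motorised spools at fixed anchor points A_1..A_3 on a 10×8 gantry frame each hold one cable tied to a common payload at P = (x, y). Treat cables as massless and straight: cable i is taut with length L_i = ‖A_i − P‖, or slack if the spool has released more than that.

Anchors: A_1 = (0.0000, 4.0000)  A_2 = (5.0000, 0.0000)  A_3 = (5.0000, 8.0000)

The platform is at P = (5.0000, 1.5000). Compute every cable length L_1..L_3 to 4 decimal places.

(5.5902, 1.5000, 6.5000)

L_1 = √((0.0000−5.0000)² + (4.0000−1.5000)²) = 5.5902
L_2 = √((5.0000−5.0000)² + (0.0000−1.5000)²) = 1.5000
L_3 = √((5.0000−5.0000)² + (8.0000−1.5000)²) = 6.5000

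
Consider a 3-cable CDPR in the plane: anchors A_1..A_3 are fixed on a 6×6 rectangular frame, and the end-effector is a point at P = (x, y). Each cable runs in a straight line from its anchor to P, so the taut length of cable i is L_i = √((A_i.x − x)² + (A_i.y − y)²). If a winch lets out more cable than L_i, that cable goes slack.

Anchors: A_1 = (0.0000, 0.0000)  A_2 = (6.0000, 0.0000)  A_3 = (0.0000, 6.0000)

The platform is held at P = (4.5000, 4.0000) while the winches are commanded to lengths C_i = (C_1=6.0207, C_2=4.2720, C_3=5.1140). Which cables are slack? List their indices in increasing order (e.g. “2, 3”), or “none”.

cable 1: L_1 = ‖A_1−P‖ = 6.0208;  C_1 = 6.0207 → taut
cable 2: L_2 = ‖A_2−P‖ = 4.2720;  C_2 = 4.2720 → taut
cable 3: L_3 = ‖A_3−P‖ = 4.9244;  C_3 = 5.1140 → slack

3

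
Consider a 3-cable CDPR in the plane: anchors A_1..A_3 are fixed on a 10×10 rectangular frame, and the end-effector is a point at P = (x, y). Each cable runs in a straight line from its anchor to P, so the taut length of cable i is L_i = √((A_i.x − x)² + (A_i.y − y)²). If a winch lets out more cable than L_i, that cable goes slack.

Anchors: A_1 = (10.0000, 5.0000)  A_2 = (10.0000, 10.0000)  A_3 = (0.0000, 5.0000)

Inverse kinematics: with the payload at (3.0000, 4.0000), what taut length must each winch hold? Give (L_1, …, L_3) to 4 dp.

cable 1: Δx=7.0000, Δy=1.0000; L_1 = √(Δx²+Δy²) = 7.0711
cable 2: Δx=7.0000, Δy=6.0000; L_2 = √(Δx²+Δy²) = 9.2195
cable 3: Δx=-3.0000, Δy=1.0000; L_3 = √(Δx²+Δy²) = 3.1623

(7.0711, 9.2195, 3.1623)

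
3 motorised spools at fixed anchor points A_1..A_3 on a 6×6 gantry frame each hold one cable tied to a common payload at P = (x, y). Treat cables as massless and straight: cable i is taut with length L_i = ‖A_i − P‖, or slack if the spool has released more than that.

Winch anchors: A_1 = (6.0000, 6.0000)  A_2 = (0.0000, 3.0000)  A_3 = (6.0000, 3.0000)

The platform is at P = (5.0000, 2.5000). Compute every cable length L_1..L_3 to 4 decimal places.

(3.6401, 5.0249, 1.1180)

cable 1: Δx=1.0000, Δy=3.5000; L_1 = √(Δx²+Δy²) = 3.6401
cable 2: Δx=-5.0000, Δy=0.5000; L_2 = √(Δx²+Δy²) = 5.0249
cable 3: Δx=1.0000, Δy=0.5000; L_3 = √(Δx²+Δy²) = 1.1180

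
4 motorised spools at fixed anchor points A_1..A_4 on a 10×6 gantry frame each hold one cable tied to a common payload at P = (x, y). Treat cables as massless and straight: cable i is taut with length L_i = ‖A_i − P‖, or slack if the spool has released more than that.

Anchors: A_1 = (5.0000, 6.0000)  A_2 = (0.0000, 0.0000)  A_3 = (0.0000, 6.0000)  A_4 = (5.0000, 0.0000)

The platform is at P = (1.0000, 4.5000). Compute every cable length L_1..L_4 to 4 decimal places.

(4.2720, 4.6098, 1.8028, 6.0208)

L_1 = √((5.0000−1.0000)² + (6.0000−4.5000)²) = 4.2720
L_2 = √((0.0000−1.0000)² + (0.0000−4.5000)²) = 4.6098
L_3 = √((0.0000−1.0000)² + (6.0000−4.5000)²) = 1.8028
L_4 = √((5.0000−1.0000)² + (0.0000−4.5000)²) = 6.0208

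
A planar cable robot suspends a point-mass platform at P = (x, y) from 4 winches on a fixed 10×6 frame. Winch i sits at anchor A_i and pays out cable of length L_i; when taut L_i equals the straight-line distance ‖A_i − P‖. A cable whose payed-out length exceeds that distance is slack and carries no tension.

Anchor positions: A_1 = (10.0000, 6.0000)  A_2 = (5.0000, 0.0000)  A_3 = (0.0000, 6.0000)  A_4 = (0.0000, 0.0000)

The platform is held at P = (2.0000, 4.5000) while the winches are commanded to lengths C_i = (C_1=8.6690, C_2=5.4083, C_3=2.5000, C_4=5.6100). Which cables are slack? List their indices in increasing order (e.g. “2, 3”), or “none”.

i=1: geometric 8.1394 vs commanded 8.6690 ⇒ slack
i=2: geometric 5.4083 vs commanded 5.4083 ⇒ taut
i=3: geometric 2.5000 vs commanded 2.5000 ⇒ taut
i=4: geometric 4.9244 vs commanded 5.6100 ⇒ slack

1, 4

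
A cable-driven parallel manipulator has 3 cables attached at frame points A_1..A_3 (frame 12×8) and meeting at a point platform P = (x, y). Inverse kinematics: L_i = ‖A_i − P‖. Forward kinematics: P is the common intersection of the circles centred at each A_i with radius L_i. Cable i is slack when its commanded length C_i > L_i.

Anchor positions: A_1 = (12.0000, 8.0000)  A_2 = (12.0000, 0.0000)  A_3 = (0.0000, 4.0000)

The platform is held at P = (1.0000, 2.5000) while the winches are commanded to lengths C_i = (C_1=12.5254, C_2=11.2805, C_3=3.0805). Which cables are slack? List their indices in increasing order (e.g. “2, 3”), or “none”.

cable 1: √((11.0000)²+(5.5000)²)=12.2984, C_1=12.5254: slack
cable 2: √((11.0000)²+(-2.5000)²)=11.2805, C_2=11.2805: taut
cable 3: √((-1.0000)²+(1.5000)²)=1.8028, C_3=3.0805: slack

1, 3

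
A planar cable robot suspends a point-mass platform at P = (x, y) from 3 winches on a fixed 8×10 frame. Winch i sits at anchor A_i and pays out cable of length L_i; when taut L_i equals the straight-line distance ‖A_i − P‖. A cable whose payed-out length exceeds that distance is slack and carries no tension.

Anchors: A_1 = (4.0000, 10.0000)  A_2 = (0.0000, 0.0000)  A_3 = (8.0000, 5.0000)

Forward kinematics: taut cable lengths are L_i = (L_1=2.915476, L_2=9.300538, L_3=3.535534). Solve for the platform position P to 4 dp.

(5.5000, 7.5000)

expand ‖A_i−P‖²=L_i² and subtract eq 1 (q_i ≔ ‖A_i‖²−L_i²)
q_1 = 16.0000+100.0000−8.5000 = 107.5000
eq1−eq2 → [8.0000  20.0000]·P = 194.0000
eq1−eq3 → [-8.0000  10.0000]·P = 31.0000
2×2 solve → P = (5.5000, 7.5000)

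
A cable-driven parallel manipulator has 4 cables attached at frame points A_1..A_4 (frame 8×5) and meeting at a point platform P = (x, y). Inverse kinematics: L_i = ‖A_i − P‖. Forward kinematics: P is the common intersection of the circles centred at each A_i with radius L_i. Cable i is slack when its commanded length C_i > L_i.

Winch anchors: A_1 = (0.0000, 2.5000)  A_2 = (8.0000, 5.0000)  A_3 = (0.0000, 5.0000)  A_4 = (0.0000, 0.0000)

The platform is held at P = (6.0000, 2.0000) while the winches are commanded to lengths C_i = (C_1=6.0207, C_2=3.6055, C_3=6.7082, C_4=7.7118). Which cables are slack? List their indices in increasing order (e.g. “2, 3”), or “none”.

cable 1: √((-6.0000)²+(0.5000)²)=6.0208, C_1=6.0207: taut
cable 2: √((2.0000)²+(3.0000)²)=3.6056, C_2=3.6055: taut
cable 3: √((-6.0000)²+(3.0000)²)=6.7082, C_3=6.7082: taut
cable 4: √((-6.0000)²+(-2.0000)²)=6.3246, C_4=7.7118: slack

4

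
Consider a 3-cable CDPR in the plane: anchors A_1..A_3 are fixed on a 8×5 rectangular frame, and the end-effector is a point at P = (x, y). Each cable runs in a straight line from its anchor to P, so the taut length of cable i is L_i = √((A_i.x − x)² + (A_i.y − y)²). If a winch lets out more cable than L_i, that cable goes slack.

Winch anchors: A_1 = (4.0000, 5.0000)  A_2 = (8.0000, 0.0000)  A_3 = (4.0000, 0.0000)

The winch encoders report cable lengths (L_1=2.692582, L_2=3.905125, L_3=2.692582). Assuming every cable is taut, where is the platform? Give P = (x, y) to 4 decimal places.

circle eqns → linear via eq_j − eq_1; set k_j = A_j·A_j − L_j²
k_1 = 16.0000+25.0000−7.2500 = 33.7500
-8.0000·x + 10.0000·y = k_1−k_2 = -15.0000
0.0000·x + 10.0000·y = k_1−k_3 = 25.0000
solve first two rows → x=5.0000, y=2.5000

(5.0000, 2.5000)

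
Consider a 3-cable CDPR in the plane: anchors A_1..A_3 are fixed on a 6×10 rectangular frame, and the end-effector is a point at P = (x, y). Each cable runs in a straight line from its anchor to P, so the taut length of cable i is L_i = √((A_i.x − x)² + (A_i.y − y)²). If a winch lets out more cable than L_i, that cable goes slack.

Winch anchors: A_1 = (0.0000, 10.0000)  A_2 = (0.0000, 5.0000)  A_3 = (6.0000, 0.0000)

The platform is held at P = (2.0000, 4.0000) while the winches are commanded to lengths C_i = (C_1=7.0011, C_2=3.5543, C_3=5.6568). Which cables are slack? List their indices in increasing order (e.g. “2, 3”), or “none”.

i=1: geometric 6.3246 vs commanded 7.0011 ⇒ slack
i=2: geometric 2.2361 vs commanded 3.5543 ⇒ slack
i=3: geometric 5.6569 vs commanded 5.6568 ⇒ taut

1, 2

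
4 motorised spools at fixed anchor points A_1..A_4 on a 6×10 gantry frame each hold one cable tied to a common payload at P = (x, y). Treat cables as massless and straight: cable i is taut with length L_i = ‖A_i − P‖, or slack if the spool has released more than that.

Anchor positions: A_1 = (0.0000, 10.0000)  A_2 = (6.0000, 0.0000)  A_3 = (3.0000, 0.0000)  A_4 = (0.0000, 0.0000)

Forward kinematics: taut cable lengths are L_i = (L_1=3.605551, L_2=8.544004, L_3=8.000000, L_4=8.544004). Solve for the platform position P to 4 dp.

(3.0000, 8.0000)

expand ‖A_i−P‖²=L_i² and subtract eq 1 (c_i ≔ ‖A_i‖²−L_i²)
c_1 = 0.0000+100.0000−13.0000 = 87.0000
eq1−eq2 → [-12.0000  20.0000]·P = 124.0000
eq1−eq3 → [-6.0000  20.0000]·P = 142.0000
eq1−eq4 → [0.0000  20.0000]·P = 160.0000
2×2 solve → P = (3.0000, 8.0000)
check cable 4: ‖A_4−P‖² = 73.0000 ≈ L_4² = 73.0000 ✓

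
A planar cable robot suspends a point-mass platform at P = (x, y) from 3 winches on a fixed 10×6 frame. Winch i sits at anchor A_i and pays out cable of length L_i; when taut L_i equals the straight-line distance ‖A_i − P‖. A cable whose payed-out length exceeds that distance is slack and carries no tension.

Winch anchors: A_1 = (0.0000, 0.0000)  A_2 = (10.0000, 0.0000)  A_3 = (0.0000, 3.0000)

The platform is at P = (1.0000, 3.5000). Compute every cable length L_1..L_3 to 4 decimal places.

(3.6401, 9.6566, 1.1180)

L_1 = √((0.0000−1.0000)² + (0.0000−3.5000)²) = 3.6401
L_2 = √((10.0000−1.0000)² + (0.0000−3.5000)²) = 9.6566
L_3 = √((0.0000−1.0000)² + (3.0000−3.5000)²) = 1.1180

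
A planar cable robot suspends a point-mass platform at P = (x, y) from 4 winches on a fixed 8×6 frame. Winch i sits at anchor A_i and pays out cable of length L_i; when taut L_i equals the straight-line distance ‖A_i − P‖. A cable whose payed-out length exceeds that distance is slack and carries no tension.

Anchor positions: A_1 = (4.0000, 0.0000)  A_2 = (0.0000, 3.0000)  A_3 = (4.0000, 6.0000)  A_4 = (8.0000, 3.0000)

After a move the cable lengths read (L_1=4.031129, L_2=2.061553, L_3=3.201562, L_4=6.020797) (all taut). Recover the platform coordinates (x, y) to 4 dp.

expand ‖A_i−P‖²=L_i² and subtract eq 1 (c_i ≔ ‖A_i‖²−L_i²)
c_1 = 16.0000+0.0000−16.2500 = -0.2500
eq1−eq2 → [8.0000  -6.0000]·P = -5.0000
eq1−eq3 → [0.0000  -12.0000]·P = -42.0000
eq1−eq4 → [-8.0000  -6.0000]·P = -37.0000
2×2 solve → P = (2.0000, 3.5000)
check cable 4: ‖A_4−P‖² = 36.2500 ≈ L_4² = 36.2500 ✓

(2.0000, 3.5000)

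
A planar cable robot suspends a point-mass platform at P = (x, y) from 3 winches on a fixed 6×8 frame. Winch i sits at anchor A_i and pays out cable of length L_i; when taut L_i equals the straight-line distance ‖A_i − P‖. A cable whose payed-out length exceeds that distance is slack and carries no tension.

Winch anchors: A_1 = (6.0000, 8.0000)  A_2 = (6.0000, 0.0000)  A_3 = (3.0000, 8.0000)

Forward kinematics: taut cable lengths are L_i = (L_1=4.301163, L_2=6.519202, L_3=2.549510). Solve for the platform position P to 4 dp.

(2.5000, 5.5000)

expand ‖A_i−P‖²=L_i² and subtract eq 1 (k_i ≔ ‖A_i‖²−L_i²)
k_1 = 36.0000+64.0000−18.5000 = 81.5000
eq1−eq2 → [0.0000  16.0000]·P = 88.0000
eq1−eq3 → [6.0000  0.0000]·P = 15.0000
2×2 solve → P = (2.5000, 5.5000)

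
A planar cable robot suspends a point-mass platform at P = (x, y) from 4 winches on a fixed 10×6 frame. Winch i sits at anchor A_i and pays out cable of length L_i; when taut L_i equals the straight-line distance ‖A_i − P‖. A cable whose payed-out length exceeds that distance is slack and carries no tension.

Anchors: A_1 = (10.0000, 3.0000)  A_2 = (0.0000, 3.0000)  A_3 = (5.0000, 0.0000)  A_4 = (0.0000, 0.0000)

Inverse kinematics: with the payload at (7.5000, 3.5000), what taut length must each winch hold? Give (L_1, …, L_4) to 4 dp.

(2.5495, 7.5166, 4.3012, 8.2765)

L_1: Δ = A_1−P = (2.5000, -0.5000) → ‖Δ‖ = √6.5000 = 2.5495
L_2: Δ = A_2−P = (-7.5000, -0.5000) → ‖Δ‖ = √56.5000 = 7.5166
L_3: Δ = A_3−P = (-2.5000, -3.5000) → ‖Δ‖ = √18.5000 = 4.3012
L_4: Δ = A_4−P = (-7.5000, -3.5000) → ‖Δ‖ = √68.5000 = 8.2765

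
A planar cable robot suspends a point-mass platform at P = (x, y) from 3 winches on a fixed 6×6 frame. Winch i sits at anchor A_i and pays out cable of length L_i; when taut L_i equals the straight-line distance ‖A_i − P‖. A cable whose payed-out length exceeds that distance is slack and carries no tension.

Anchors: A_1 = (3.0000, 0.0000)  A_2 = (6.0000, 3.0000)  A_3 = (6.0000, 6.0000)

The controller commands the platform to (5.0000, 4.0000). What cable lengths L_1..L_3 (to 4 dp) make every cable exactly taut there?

cable 1: Δx=-2.0000, Δy=-4.0000; L_1 = √(Δx²+Δy²) = 4.4721
cable 2: Δx=1.0000, Δy=-1.0000; L_2 = √(Δx²+Δy²) = 1.4142
cable 3: Δx=1.0000, Δy=2.0000; L_3 = √(Δx²+Δy²) = 2.2361

(4.4721, 1.4142, 2.2361)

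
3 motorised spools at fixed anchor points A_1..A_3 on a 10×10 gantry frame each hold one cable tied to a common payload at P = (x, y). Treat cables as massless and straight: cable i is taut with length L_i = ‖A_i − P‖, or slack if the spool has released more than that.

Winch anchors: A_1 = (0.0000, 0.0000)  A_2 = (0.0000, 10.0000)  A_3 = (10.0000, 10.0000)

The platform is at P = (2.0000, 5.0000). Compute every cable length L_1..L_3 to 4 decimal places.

L_1: Δ = A_1−P = (-2.0000, -5.0000) → ‖Δ‖ = √29.0000 = 5.3852
L_2: Δ = A_2−P = (-2.0000, 5.0000) → ‖Δ‖ = √29.0000 = 5.3852
L_3: Δ = A_3−P = (8.0000, 5.0000) → ‖Δ‖ = √89.0000 = 9.4340

(5.3852, 5.3852, 9.4340)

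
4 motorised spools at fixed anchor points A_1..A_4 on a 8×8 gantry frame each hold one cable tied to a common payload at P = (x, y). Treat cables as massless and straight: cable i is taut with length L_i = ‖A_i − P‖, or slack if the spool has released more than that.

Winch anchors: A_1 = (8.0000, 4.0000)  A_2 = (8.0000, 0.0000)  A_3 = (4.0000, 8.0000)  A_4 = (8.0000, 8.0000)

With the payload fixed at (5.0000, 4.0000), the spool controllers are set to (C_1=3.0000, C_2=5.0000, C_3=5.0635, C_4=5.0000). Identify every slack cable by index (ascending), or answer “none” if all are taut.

3

cable 1: √((3.0000)²+(0.0000)²)=3.0000, C_1=3.0000: taut
cable 2: √((3.0000)²+(-4.0000)²)=5.0000, C_2=5.0000: taut
cable 3: √((-1.0000)²+(4.0000)²)=4.1231, C_3=5.0635: slack
cable 4: √((3.0000)²+(4.0000)²)=5.0000, C_4=5.0000: taut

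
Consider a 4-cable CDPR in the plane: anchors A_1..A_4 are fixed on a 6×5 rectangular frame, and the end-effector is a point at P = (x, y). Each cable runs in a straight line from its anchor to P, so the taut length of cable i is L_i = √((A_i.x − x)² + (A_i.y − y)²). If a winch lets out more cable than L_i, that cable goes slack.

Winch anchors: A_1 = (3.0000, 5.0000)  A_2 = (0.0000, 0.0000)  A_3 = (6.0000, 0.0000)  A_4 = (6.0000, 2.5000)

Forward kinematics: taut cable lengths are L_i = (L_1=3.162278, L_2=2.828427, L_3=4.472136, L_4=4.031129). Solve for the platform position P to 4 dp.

expand ‖A_i−P‖²=L_i² and subtract eq 1 (k_i ≔ ‖A_i‖²−L_i²)
k_1 = 9.0000+25.0000−10.0000 = 24.0000
eq1−eq2 → [6.0000  10.0000]·P = 32.0000
eq1−eq3 → [-6.0000  10.0000]·P = 8.0000
eq1−eq4 → [-6.0000  5.0000]·P = -2.0000
2×2 solve → P = (2.0000, 2.0000)
check cable 4: ‖A_4−P‖² = 16.2500 ≈ L_4² = 16.2500 ✓

(2.0000, 2.0000)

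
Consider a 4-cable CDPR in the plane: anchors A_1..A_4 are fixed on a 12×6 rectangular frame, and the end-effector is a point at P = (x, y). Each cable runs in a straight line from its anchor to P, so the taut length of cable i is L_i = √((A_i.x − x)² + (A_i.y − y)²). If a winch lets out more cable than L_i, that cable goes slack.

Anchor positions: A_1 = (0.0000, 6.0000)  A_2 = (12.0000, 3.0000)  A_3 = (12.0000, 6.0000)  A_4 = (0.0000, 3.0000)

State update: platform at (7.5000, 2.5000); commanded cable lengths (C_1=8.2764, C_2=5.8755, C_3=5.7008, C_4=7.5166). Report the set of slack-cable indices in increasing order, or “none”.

2

cable 1: √((-7.5000)²+(3.5000)²)=8.2765, C_1=8.2764: taut
cable 2: √((4.5000)²+(0.5000)²)=4.5277, C_2=5.8755: slack
cable 3: √((4.5000)²+(3.5000)²)=5.7009, C_3=5.7008: taut
cable 4: √((-7.5000)²+(0.5000)²)=7.5166, C_4=7.5166: taut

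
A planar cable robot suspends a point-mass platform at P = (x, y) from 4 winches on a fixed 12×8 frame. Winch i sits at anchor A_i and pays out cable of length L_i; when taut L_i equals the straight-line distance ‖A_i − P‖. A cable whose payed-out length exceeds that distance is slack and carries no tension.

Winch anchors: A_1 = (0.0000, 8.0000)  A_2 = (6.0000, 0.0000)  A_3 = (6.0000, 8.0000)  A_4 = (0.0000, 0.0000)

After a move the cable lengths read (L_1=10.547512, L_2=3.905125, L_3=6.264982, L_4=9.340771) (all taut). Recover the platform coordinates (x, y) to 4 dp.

(9.0000, 2.5000)

expand ‖A_i−P‖²=L_i² and subtract eq 1 (c_i ≔ ‖A_i‖²−L_i²)
c_1 = 0.0000+64.0000−111.2500 = -47.2500
eq1−eq2 → [-12.0000  16.0000]·P = -68.0000
eq1−eq3 → [-12.0000  0.0000]·P = -108.0000
eq1−eq4 → [0.0000  16.0000]·P = 40.0000
2×2 solve → P = (9.0000, 2.5000)
check cable 4: ‖A_4−P‖² = 87.2500 ≈ L_4² = 87.2500 ✓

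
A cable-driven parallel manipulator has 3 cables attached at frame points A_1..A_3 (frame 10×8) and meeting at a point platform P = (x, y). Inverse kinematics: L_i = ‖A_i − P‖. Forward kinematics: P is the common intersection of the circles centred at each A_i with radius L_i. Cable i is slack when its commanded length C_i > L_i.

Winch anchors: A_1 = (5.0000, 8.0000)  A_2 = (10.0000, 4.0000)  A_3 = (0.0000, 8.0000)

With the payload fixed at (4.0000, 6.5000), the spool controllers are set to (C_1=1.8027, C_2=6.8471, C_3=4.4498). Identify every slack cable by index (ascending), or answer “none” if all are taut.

2, 3

cable 1: L_1 = ‖A_1−P‖ = 1.8028;  C_1 = 1.8027 → taut
cable 2: L_2 = ‖A_2−P‖ = 6.5000;  C_2 = 6.8471 → slack
cable 3: L_3 = ‖A_3−P‖ = 4.2720;  C_3 = 4.4498 → slack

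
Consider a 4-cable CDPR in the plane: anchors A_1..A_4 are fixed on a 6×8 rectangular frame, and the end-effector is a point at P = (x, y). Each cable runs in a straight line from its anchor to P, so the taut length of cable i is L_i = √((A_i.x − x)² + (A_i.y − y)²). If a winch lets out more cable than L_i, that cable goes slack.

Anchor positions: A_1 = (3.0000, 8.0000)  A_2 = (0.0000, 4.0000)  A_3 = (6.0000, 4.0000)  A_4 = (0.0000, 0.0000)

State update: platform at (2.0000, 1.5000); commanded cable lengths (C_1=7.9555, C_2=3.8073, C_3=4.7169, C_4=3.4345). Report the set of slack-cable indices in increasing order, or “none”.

1, 2, 4

i=1: geometric 6.5765 vs commanded 7.9555 ⇒ slack
i=2: geometric 3.2016 vs commanded 3.8073 ⇒ slack
i=3: geometric 4.7170 vs commanded 4.7169 ⇒ taut
i=4: geometric 2.5000 vs commanded 3.4345 ⇒ slack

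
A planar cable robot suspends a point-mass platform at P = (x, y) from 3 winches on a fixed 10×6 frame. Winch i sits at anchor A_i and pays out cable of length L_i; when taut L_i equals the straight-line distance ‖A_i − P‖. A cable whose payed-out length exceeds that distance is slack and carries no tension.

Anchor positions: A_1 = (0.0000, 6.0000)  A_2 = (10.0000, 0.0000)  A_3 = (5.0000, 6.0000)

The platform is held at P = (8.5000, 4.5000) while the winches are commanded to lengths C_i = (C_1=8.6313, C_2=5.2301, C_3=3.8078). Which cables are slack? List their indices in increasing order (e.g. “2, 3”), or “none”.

cable 1: √((-8.5000)²+(1.5000)²)=8.6313, C_1=8.6313: taut
cable 2: √((1.5000)²+(-4.5000)²)=4.7434, C_2=5.2301: slack
cable 3: √((-3.5000)²+(1.5000)²)=3.8079, C_3=3.8078: taut

2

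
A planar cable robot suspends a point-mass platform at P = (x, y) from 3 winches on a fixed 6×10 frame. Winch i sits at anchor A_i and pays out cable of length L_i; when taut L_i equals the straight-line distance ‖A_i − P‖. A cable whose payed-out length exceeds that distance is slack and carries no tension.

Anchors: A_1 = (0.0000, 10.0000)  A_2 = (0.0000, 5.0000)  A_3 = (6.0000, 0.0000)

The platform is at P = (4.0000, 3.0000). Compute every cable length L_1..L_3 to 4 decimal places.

cable 1: Δx=-4.0000, Δy=7.0000; L_1 = √(Δx²+Δy²) = 8.0623
cable 2: Δx=-4.0000, Δy=2.0000; L_2 = √(Δx²+Δy²) = 4.4721
cable 3: Δx=2.0000, Δy=-3.0000; L_3 = √(Δx²+Δy²) = 3.6056

(8.0623, 4.4721, 3.6056)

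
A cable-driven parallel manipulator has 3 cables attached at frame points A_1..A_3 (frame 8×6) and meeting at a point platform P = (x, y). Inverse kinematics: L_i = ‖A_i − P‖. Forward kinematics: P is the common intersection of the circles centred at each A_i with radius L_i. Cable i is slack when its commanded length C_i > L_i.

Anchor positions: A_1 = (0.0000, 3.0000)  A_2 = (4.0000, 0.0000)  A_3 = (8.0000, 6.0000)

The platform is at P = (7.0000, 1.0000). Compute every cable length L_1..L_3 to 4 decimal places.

cable 1: Δx=-7.0000, Δy=2.0000; L_1 = √(Δx²+Δy²) = 7.2801
cable 2: Δx=-3.0000, Δy=-1.0000; L_2 = √(Δx²+Δy²) = 3.1623
cable 3: Δx=1.0000, Δy=5.0000; L_3 = √(Δx²+Δy²) = 5.0990

(7.2801, 3.1623, 5.0990)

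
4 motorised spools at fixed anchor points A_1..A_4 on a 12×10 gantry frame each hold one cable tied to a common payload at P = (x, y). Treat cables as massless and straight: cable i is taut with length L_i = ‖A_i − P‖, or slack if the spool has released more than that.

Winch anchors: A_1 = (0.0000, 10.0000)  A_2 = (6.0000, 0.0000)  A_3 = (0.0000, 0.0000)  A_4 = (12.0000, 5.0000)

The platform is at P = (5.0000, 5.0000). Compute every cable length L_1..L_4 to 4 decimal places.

(7.0711, 5.0990, 7.0711, 7.0000)

cable 1: Δx=-5.0000, Δy=5.0000; L_1 = √(Δx²+Δy²) = 7.0711
cable 2: Δx=1.0000, Δy=-5.0000; L_2 = √(Δx²+Δy²) = 5.0990
cable 3: Δx=-5.0000, Δy=-5.0000; L_3 = √(Δx²+Δy²) = 7.0711
cable 4: Δx=7.0000, Δy=0.0000; L_4 = √(Δx²+Δy²) = 7.0000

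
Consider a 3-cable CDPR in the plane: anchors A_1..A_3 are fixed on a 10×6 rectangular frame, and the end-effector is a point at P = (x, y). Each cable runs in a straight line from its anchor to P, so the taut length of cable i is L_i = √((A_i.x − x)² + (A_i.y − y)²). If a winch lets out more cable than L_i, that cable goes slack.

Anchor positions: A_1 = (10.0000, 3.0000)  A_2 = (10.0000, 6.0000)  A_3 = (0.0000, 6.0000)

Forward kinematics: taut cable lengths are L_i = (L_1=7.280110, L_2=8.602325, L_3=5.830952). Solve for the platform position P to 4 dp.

(3.0000, 1.0000)

each cable: (A_i−P)·(A_i−P) = L_i²; let c_i = ‖A_i‖²−L_i²
c_1 = 100.0000+9.0000−53.0000 = 56.0000
row 1: 0.0000x − 6.0000y = -6.0000  (c_2=62.0000)
row 2: 20.0000x − 6.0000y = 54.0000  (c_3=2.0000)
Cramer on rows 1–2 → x = 3.0000, y = 1.0000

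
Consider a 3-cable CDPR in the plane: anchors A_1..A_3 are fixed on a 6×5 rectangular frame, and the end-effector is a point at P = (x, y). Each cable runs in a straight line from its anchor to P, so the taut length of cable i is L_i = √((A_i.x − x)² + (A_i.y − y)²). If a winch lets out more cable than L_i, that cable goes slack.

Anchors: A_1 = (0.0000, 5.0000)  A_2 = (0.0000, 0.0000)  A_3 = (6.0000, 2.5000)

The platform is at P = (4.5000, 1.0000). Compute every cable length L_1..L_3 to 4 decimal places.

L_1 = √((0.0000−4.5000)² + (5.0000−1.0000)²) = 6.0208
L_2 = √((0.0000−4.5000)² + (0.0000−1.0000)²) = 4.6098
L_3 = √((6.0000−4.5000)² + (2.5000−1.0000)²) = 2.1213

(6.0208, 4.6098, 2.1213)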